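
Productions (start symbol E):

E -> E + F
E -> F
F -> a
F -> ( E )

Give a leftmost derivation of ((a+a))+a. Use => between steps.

E => E+F => F+F => (E)+F => (F)+F => ((E))+F => ((E+F))+F => ((F+F))+F => ((a+F))+F => ((a+a))+F => ((a+a))+a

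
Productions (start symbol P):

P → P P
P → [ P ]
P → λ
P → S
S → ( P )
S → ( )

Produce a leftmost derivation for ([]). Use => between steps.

P => PP   [P → P P]
PP => SP   [P → S]
SP => (P)P   [S → ( P )]
(P)P => ([P])P   [P → [ P ]]
([P])P => ([])P   [P → λ]
([])P => ([])   [P → λ]

P => PP => SP => (P)P => ([P])P => ([])P => ([])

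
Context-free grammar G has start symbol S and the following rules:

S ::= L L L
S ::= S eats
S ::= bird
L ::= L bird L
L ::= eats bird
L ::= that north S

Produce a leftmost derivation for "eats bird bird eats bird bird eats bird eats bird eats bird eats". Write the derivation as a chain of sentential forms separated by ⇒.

S ⇒ S eats   [S ::= S eats]
S eats ⇒ L L L eats   [S ::= L L L]
L L L eats ⇒ L bird L L L eats   [L ::= L bird L]
L bird L L L eats ⇒ L bird L bird L L L eats   [L ::= L bird L]
L bird L bird L L L eats ⇒ eats bird bird L bird L L L eats   [L ::= eats bird]
eats bird bird L bird L L L eats ⇒ eats bird bird eats bird bird L L L eats   [L ::= eats bird]
eats bird bird eats bird bird L L L eats ⇒ eats bird bird eats bird bird eats bird L L eats   [L ::= eats bird]
eats bird bird eats bird bird eats bird L L eats ⇒ eats bird bird eats bird bird eats bird eats bird L eats   [L ::= eats bird]
eats bird bird eats bird bird eats bird eats bird L eats ⇒ eats bird bird eats bird bird eats bird eats bird eats bird eats   [L ::= eats bird]

S ⇒ S eats ⇒ L L L eats ⇒ L bird L L L eats ⇒ L bird L bird L L L eats ⇒ eats bird bird L bird L L L eats ⇒ eats bird bird eats bird bird L L L eats ⇒ eats bird bird eats bird bird eats bird L L eats ⇒ eats bird bird eats bird bird eats bird eats bird L eats ⇒ eats bird bird eats bird bird eats bird eats bird eats bird eats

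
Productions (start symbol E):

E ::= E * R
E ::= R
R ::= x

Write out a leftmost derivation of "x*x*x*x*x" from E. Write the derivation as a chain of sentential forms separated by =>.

E => E*R => E*R*R => E*R*R*R => E*R*R*R*R => R*R*R*R*R => x*R*R*R*R => x*x*R*R*R => x*x*x*R*R => x*x*x*x*R => x*x*x*x*x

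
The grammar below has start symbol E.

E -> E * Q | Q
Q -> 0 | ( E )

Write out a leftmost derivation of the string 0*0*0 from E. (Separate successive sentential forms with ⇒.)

E ⇒ E*Q   [E -> E * Q]
E*Q ⇒ E*Q*Q   [E -> E * Q]
E*Q*Q ⇒ Q*Q*Q   [E -> Q]
Q*Q*Q ⇒ 0*Q*Q   [Q -> 0]
0*Q*Q ⇒ 0*0*Q   [Q -> 0]
0*0*Q ⇒ 0*0*0   [Q -> 0]

E ⇒ E*Q ⇒ E*Q*Q ⇒ Q*Q*Q ⇒ 0*Q*Q ⇒ 0*0*Q ⇒ 0*0*0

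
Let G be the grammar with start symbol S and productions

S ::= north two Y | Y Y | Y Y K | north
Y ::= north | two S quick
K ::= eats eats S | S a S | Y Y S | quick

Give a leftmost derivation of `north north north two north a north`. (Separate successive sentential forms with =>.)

S => Y Y K   [S ::= Y Y K]
Y Y K => north Y K   [Y ::= north]
north Y K => north north K   [Y ::= north]
north north K => north north S a S   [K ::= S a S]
north north S a S => north north north two Y a S   [S ::= north two Y]
north north north two Y a S => north north north two north a S   [Y ::= north]
north north north two north a S => north north north two north a north   [S ::= north]

S => Y Y K => north Y K => north north K => north north S a S => north north north two Y a S => north north north two north a S => north north north two north a north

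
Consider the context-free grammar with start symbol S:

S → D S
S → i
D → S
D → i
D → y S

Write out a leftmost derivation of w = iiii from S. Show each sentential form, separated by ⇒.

S ⇒ DS ⇒ SS ⇒ DSS ⇒ SSS ⇒ DSSS ⇒ iSSS ⇒ iiSS ⇒ iiiS ⇒ iiii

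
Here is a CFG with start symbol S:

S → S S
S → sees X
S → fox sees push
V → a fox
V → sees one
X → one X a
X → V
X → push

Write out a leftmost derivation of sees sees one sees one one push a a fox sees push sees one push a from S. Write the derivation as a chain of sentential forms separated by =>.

S => S S => S S S => S S S S => sees X S S S => sees V S S S => sees sees one S S S => sees sees one sees X S S => sees sees one sees one X a S S => sees sees one sees one one X a a S S => sees sees one sees one one push a a S S => sees sees one sees one one push a a fox sees push S => sees sees one sees one one push a a fox sees push sees X => sees sees one sees one one push a a fox sees push sees one X a => sees sees one sees one one push a a fox sees push sees one push a

S => S S   [S → S S]
S S => S S S   [S → S S]
S S S => S S S S   [S → S S]
S S S S => sees X S S S   [S → sees X]
sees X S S S => sees V S S S   [X → V]
sees V S S S => sees sees one S S S   [V → sees one]
sees sees one S S S => sees sees one sees X S S   [S → sees X]
sees sees one sees X S S => sees sees one sees one X a S S   [X → one X a]
sees sees one sees one X a S S => sees sees one sees one one X a a S S   [X → one X a]
sees sees one sees one one X a a S S => sees sees one sees one one push a a S S   [X → push]
sees sees one sees one one push a a S S => sees sees one sees one one push a a fox sees push S   [S → fox sees push]
sees sees one sees one one push a a fox sees push S => sees sees one sees one one push a a fox sees push sees X   [S → sees X]
sees sees one sees one one push a a fox sees push sees X => sees sees one sees one one push a a fox sees push sees one X a   [X → one X a]
sees sees one sees one one push a a fox sees push sees one X a => sees sees one sees one one push a a fox sees push sees one push a   [X → push]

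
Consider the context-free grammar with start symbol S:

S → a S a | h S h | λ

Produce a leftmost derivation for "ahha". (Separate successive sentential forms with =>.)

S=>aSa=>ahSha=>ahha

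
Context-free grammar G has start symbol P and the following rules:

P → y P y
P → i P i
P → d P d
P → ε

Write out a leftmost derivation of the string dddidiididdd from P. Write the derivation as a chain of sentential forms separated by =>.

P => dPd => ddPdd => dddPddd => dddiPiddd => dddidPdiddd => dddidiPididdd => dddidiididdd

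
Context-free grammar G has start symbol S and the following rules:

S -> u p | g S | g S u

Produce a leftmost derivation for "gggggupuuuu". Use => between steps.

S => gSu => ggSu => gggSuu => ggggSuuu => gggggSuuuu => gggggupuuuu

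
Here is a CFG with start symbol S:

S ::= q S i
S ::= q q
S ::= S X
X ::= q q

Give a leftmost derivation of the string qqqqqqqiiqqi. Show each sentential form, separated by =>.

S => qSi   [S ::= q S i]
qSi => qSXi   [S ::= S X]
qSXi => qqSiXi   [S ::= q S i]
qqSiXi => qqqSiiXi   [S ::= q S i]
qqqSiiXi => qqqSXiiXi   [S ::= S X]
qqqSXiiXi => qqqqqXiiXi   [S ::= q q]
qqqqqXiiXi => qqqqqqqiiXi   [X ::= q q]
qqqqqqqiiXi => qqqqqqqiiqqi   [X ::= q q]

S=>qSi=>qSXi=>qqSiXi=>qqqSiiXi=>qqqSXiiXi=>qqqqqXiiXi=>qqqqqqqiiXi=>qqqqqqqiiqqi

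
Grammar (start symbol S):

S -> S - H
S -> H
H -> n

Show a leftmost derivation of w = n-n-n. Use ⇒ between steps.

S ⇒ S-H ⇒ S-H-H ⇒ H-H-H ⇒ n-H-H ⇒ n-n-H ⇒ n-n-n

S ⇒ S-H   [S -> S - H]
S-H ⇒ S-H-H   [S -> S - H]
S-H-H ⇒ H-H-H   [S -> H]
H-H-H ⇒ n-H-H   [H -> n]
n-H-H ⇒ n-n-H   [H -> n]
n-n-H ⇒ n-n-n   [H -> n]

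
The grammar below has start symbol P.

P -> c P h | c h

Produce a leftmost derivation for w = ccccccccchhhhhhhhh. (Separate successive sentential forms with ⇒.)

P ⇒ cPh   [P -> c P h]
cPh ⇒ ccPhh   [P -> c P h]
ccPhh ⇒ cccPhhh   [P -> c P h]
cccPhhh ⇒ ccccPhhhh   [P -> c P h]
ccccPhhhh ⇒ cccccPhhhhh   [P -> c P h]
cccccPhhhhh ⇒ ccccccPhhhhhh   [P -> c P h]
ccccccPhhhhhh ⇒ cccccccPhhhhhhh   [P -> c P h]
cccccccPhhhhhhh ⇒ ccccccccPhhhhhhhh   [P -> c P h]
ccccccccPhhhhhhhh ⇒ ccccccccchhhhhhhhh   [P -> c h]

P ⇒ cPh ⇒ ccPhh ⇒ cccPhhh ⇒ ccccPhhhh ⇒ cccccPhhhhh ⇒ ccccccPhhhhhh ⇒ cccccccPhhhhhhh ⇒ ccccccccPhhhhhhhh ⇒ ccccccccchhhhhhhhh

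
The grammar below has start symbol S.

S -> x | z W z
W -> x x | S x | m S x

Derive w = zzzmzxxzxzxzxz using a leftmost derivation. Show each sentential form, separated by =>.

S=>zWz=>zSxz=>zzWzxz=>zzSxzxz=>zzzWzxzxz=>zzzmSxzxzxz=>zzzmzWzxzxzxz=>zzzmzxxzxzxzxz

S => zWz   [S -> z W z]
zWz => zSxz   [W -> S x]
zSxz => zzWzxz   [S -> z W z]
zzWzxz => zzSxzxz   [W -> S x]
zzSxzxz => zzzWzxzxz   [S -> z W z]
zzzWzxzxz => zzzmSxzxzxz   [W -> m S x]
zzzmSxzxzxz => zzzmzWzxzxzxz   [S -> z W z]
zzzmzWzxzxzxz => zzzmzxxzxzxzxz   [W -> x x]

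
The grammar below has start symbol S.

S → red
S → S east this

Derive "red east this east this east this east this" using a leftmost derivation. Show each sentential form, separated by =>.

S => S east this => S east this east this => S east this east this east this => S east this east this east this east this => red east this east this east this east this

S => S east this   [S → S east this]
S east this => S east this east this   [S → S east this]
S east this east this => S east this east this east this   [S → S east this]
S east this east this east this => S east this east this east this east this   [S → S east this]
S east this east this east this east this => red east this east this east this east this   [S → red]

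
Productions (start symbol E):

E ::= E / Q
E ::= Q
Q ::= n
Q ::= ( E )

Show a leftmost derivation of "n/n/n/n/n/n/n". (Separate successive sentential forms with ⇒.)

E ⇒ E/Q   [E ::= E / Q]
E/Q ⇒ E/Q/Q   [E ::= E / Q]
E/Q/Q ⇒ E/Q/Q/Q   [E ::= E / Q]
E/Q/Q/Q ⇒ E/Q/Q/Q/Q   [E ::= E / Q]
E/Q/Q/Q/Q ⇒ E/Q/Q/Q/Q/Q   [E ::= E / Q]
E/Q/Q/Q/Q/Q ⇒ E/Q/Q/Q/Q/Q/Q   [E ::= E / Q]
E/Q/Q/Q/Q/Q/Q ⇒ Q/Q/Q/Q/Q/Q/Q   [E ::= Q]
Q/Q/Q/Q/Q/Q/Q ⇒ n/Q/Q/Q/Q/Q/Q   [Q ::= n]
n/Q/Q/Q/Q/Q/Q ⇒ n/n/Q/Q/Q/Q/Q   [Q ::= n]
n/n/Q/Q/Q/Q/Q ⇒ n/n/n/Q/Q/Q/Q   [Q ::= n]
n/n/n/Q/Q/Q/Q ⇒ n/n/n/n/Q/Q/Q   [Q ::= n]
n/n/n/n/Q/Q/Q ⇒ n/n/n/n/n/Q/Q   [Q ::= n]
n/n/n/n/n/Q/Q ⇒ n/n/n/n/n/n/Q   [Q ::= n]
n/n/n/n/n/n/Q ⇒ n/n/n/n/n/n/n   [Q ::= n]

E ⇒ E/Q ⇒ E/Q/Q ⇒ E/Q/Q/Q ⇒ E/Q/Q/Q/Q ⇒ E/Q/Q/Q/Q/Q ⇒ E/Q/Q/Q/Q/Q/Q ⇒ Q/Q/Q/Q/Q/Q/Q ⇒ n/Q/Q/Q/Q/Q/Q ⇒ n/n/Q/Q/Q/Q/Q ⇒ n/n/n/Q/Q/Q/Q ⇒ n/n/n/n/Q/Q/Q ⇒ n/n/n/n/n/Q/Q ⇒ n/n/n/n/n/n/Q ⇒ n/n/n/n/n/n/n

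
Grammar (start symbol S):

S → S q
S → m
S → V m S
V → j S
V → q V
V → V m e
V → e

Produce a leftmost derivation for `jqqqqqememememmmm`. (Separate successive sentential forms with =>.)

S=>VmS=>jSmS=>jVmSmS=>jVmemSmS=>jqVmemSmS=>jqqVmemSmS=>jqqqVmemSmS=>jqqqqVmemSmS=>jqqqqVmememSmS=>jqqqqqVmememSmS=>jqqqqqVmemememSmS=>jqqqqqememememSmS=>jqqqqqememememmmS=>jqqqqqememememmmm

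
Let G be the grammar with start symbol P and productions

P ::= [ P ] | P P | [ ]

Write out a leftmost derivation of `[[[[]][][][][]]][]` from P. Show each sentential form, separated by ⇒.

P ⇒ PP ⇒ [P]P ⇒ [[P]]P ⇒ [[PP]]P ⇒ [[PPP]]P ⇒ [[PPPP]]P ⇒ [[PPPPP]]P ⇒ [[[P]PPPP]]P ⇒ [[[[]]PPPP]]P ⇒ [[[[]][]PPP]]P ⇒ [[[[]][][]PP]]P ⇒ [[[[]][][][]P]]P ⇒ [[[[]][][][][]]]P ⇒ [[[[]][][][][]]][]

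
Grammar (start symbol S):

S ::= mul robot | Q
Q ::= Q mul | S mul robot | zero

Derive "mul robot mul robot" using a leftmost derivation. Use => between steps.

S => Q   [S ::= Q]
Q => S mul robot   [Q ::= S mul robot]
S mul robot => mul robot mul robot   [S ::= mul robot]

S => Q => S mul robot => mul robot mul robot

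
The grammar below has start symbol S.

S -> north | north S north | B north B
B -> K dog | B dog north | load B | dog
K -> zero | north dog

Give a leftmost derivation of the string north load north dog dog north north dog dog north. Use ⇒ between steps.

S ⇒ north S north ⇒ north B north B north ⇒ north load B north B north ⇒ north load K dog north B north ⇒ north load north dog dog north B north ⇒ north load north dog dog north K dog north ⇒ north load north dog dog north north dog dog north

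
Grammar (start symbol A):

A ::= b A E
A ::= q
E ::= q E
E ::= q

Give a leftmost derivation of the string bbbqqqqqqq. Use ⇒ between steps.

A ⇒ bAE   [A ::= b A E]
bAE ⇒ bbAEE   [A ::= b A E]
bbAEE ⇒ bbbAEEE   [A ::= b A E]
bbbAEEE ⇒ bbbqEEE   [A ::= q]
bbbqEEE ⇒ bbbqqEEE   [E ::= q E]
bbbqqEEE ⇒ bbbqqqEEE   [E ::= q E]
bbbqqqEEE ⇒ bbbqqqqEEE   [E ::= q E]
bbbqqqqEEE ⇒ bbbqqqqqEE   [E ::= q]
bbbqqqqqEE ⇒ bbbqqqqqqE   [E ::= q]
bbbqqqqqqE ⇒ bbbqqqqqqq   [E ::= q]

A⇒bAE⇒bbAEE⇒bbbAEEE⇒bbbqEEE⇒bbbqqEEE⇒bbbqqqEEE⇒bbbqqqqEEE⇒bbbqqqqqEE⇒bbbqqqqqqE⇒bbbqqqqqqq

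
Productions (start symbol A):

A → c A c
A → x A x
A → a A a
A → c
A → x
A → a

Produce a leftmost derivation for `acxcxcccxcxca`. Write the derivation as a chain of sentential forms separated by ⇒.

A⇒aAa⇒acAca⇒acxAxca⇒acxcAcxca⇒acxcxAxcxca⇒acxcxcAcxcxca⇒acxcxcccxcxca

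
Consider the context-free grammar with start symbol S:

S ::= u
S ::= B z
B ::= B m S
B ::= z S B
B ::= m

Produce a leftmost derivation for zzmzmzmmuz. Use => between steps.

S=>Bz=>BmSz=>zSBmSz=>zBzBmSz=>zzSBzBmSz=>zzBzBzBmSz=>zzmzBzBmSz=>zzmzmzBmSz=>zzmzmzmmSz=>zzmzmzmmuz

S => Bz   [S ::= B z]
Bz => BmSz   [B ::= B m S]
BmSz => zSBmSz   [B ::= z S B]
zSBmSz => zBzBmSz   [S ::= B z]
zBzBmSz => zzSBzBmSz   [B ::= z S B]
zzSBzBmSz => zzBzBzBmSz   [S ::= B z]
zzBzBzBmSz => zzmzBzBmSz   [B ::= m]
zzmzBzBmSz => zzmzmzBmSz   [B ::= m]
zzmzmzBmSz => zzmzmzmmSz   [B ::= m]
zzmzmzmmSz => zzmzmzmmuz   [S ::= u]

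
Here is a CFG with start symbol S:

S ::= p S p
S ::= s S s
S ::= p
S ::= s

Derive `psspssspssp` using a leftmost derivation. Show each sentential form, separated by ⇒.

S ⇒ pSp   [S ::= p S p]
pSp ⇒ psSsp   [S ::= s S s]
psSsp ⇒ pssSssp   [S ::= s S s]
pssSssp ⇒ psspSpssp   [S ::= p S p]
psspSpssp ⇒ psspsSspssp   [S ::= s S s]
psspsSspssp ⇒ psspssspssp   [S ::= s]

S⇒pSp⇒psSsp⇒pssSssp⇒psspSpssp⇒psspsSspssp⇒psspssspssp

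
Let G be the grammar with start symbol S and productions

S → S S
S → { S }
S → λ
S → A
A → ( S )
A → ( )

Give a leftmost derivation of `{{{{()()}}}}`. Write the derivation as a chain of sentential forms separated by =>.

S=>SS=>{S}S=>{{S}}S=>{{{S}}}S=>{{{{S}}}}S=>{{{{SS}}}}S=>{{{{AS}}}}S=>{{{{()S}}}}S=>{{{{()A}}}}S=>{{{{()()}}}}S=>{{{{()()}}}}

S => SS   [S → S S]
SS => {S}S   [S → { S }]
{S}S => {{S}}S   [S → { S }]
{{S}}S => {{{S}}}S   [S → { S }]
{{{S}}}S => {{{{S}}}}S   [S → { S }]
{{{{S}}}}S => {{{{SS}}}}S   [S → S S]
{{{{SS}}}}S => {{{{AS}}}}S   [S → A]
{{{{AS}}}}S => {{{{()S}}}}S   [A → ( )]
{{{{()S}}}}S => {{{{()A}}}}S   [S → A]
{{{{()A}}}}S => {{{{()()}}}}S   [A → ( )]
{{{{()()}}}}S => {{{{()()}}}}   [S → λ]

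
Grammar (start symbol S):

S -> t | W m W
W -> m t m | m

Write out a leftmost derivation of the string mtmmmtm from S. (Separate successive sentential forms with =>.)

S => WmW   [S -> W m W]
WmW => mtmmW   [W -> m t m]
mtmmW => mtmmmtm   [W -> m t m]

S => WmW => mtmmW => mtmmmtm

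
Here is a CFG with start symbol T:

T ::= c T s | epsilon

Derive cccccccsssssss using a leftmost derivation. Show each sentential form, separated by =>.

T => cTs => ccTss => cccTsss => ccccTssss => cccccTsssss => ccccccTssssss => cccccccTsssssss => cccccccsssssss

T => cTs   [T ::= c T s]
cTs => ccTss   [T ::= c T s]
ccTss => cccTsss   [T ::= c T s]
cccTsss => ccccTssss   [T ::= c T s]
ccccTssss => cccccTsssss   [T ::= c T s]
cccccTsssss => ccccccTssssss   [T ::= c T s]
ccccccTssssss => cccccccTsssssss   [T ::= c T s]
cccccccTsssssss => cccccccsssssss   [T ::= epsilon]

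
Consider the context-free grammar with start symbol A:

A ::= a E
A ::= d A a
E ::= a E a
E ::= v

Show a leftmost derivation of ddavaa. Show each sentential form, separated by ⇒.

A⇒dAa⇒ddAaa⇒ddaEaa⇒ddavaa

A ⇒ dAa   [A ::= d A a]
dAa ⇒ ddAaa   [A ::= d A a]
ddAaa ⇒ ddaEaa   [A ::= a E]
ddaEaa ⇒ ddavaa   [E ::= v]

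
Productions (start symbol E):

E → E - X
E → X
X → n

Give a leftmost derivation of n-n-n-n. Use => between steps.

E => E-X => E-X-X => E-X-X-X => X-X-X-X => n-X-X-X => n-n-X-X => n-n-n-X => n-n-n-n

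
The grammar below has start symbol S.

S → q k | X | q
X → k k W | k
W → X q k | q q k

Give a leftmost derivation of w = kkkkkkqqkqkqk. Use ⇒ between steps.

S ⇒ X ⇒ kkW ⇒ kkXqk ⇒ kkkkWqk ⇒ kkkkXqkqk ⇒ kkkkkkWqkqk ⇒ kkkkkkqqkqkqk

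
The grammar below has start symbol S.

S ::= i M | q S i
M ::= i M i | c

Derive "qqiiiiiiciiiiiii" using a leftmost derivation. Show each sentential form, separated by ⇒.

S⇒qSi⇒qqSii⇒qqiMii⇒qqiiMiii⇒qqiiiMiiii⇒qqiiiiMiiiii⇒qqiiiiiMiiiiii⇒qqiiiiiiMiiiiiii⇒qqiiiiiiciiiiiii

S ⇒ qSi   [S ::= q S i]
qSi ⇒ qqSii   [S ::= q S i]
qqSii ⇒ qqiMii   [S ::= i M]
qqiMii ⇒ qqiiMiii   [M ::= i M i]
qqiiMiii ⇒ qqiiiMiiii   [M ::= i M i]
qqiiiMiiii ⇒ qqiiiiMiiiii   [M ::= i M i]
qqiiiiMiiiii ⇒ qqiiiiiMiiiiii   [M ::= i M i]
qqiiiiiMiiiiii ⇒ qqiiiiiiMiiiiiii   [M ::= i M i]
qqiiiiiiMiiiiiii ⇒ qqiiiiiiciiiiiii   [M ::= c]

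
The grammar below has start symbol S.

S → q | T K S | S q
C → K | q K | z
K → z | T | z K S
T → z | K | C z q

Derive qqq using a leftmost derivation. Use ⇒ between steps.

S⇒Sq⇒Sqq⇒qqq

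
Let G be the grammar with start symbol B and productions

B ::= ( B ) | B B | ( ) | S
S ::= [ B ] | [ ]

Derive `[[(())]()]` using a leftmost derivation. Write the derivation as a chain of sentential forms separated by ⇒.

B⇒S⇒[B]⇒[BB]⇒[SB]⇒[[B]B]⇒[[(B)]B]⇒[[(())]B]⇒[[(())]()]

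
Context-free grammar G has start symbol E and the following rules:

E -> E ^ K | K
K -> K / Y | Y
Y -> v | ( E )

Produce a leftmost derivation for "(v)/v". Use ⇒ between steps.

E⇒K⇒K/Y⇒Y/Y⇒(E)/Y⇒(K)/Y⇒(Y)/Y⇒(v)/Y⇒(v)/v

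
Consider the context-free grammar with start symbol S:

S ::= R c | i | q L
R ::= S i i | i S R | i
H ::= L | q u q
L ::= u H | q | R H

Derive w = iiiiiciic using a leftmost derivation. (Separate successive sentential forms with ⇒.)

S ⇒ Rc   [S ::= R c]
Rc ⇒ iSRc   [R ::= i S R]
iSRc ⇒ iiRc   [S ::= i]
iiRc ⇒ iiSiic   [R ::= S i i]
iiSiic ⇒ iiRciic   [S ::= R c]
iiRciic ⇒ iiiSRciic   [R ::= i S R]
iiiSRciic ⇒ iiiiRciic   [S ::= i]
iiiiRciic ⇒ iiiiiciic   [R ::= i]

S ⇒ Rc ⇒ iSRc ⇒ iiRc ⇒ iiSiic ⇒ iiRciic ⇒ iiiSRciic ⇒ iiiiRciic ⇒ iiiiiciic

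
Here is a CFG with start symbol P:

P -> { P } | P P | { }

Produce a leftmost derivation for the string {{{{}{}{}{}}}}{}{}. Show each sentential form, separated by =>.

P => PP => PPP => {P}PP => {{P}}PP => {{{P}}}PP => {{{PP}}}PP => {{{PPP}}}PP => {{{{}PP}}}PP => {{{{}PPP}}}PP => {{{{}{}PP}}}PP => {{{{}{}{}P}}}PP => {{{{}{}{}{}}}}PP => {{{{}{}{}{}}}}{}P => {{{{}{}{}{}}}}{}{}

P => PP   [P -> P P]
PP => PPP   [P -> P P]
PPP => {P}PP   [P -> { P }]
{P}PP => {{P}}PP   [P -> { P }]
{{P}}PP => {{{P}}}PP   [P -> { P }]
{{{P}}}PP => {{{PP}}}PP   [P -> P P]
{{{PP}}}PP => {{{PPP}}}PP   [P -> P P]
{{{PPP}}}PP => {{{{}PP}}}PP   [P -> { }]
{{{{}PP}}}PP => {{{{}PPP}}}PP   [P -> P P]
{{{{}PPP}}}PP => {{{{}{}PP}}}PP   [P -> { }]
{{{{}{}PP}}}PP => {{{{}{}{}P}}}PP   [P -> { }]
{{{{}{}{}P}}}PP => {{{{}{}{}{}}}}PP   [P -> { }]
{{{{}{}{}{}}}}PP => {{{{}{}{}{}}}}{}P   [P -> { }]
{{{{}{}{}{}}}}{}P => {{{{}{}{}{}}}}{}{}   [P -> { }]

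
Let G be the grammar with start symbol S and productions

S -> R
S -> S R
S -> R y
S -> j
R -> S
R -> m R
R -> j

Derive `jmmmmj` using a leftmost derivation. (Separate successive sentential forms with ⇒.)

S ⇒ SR ⇒ jR ⇒ jmR ⇒ jmmR ⇒ jmmmR ⇒ jmmmmR ⇒ jmmmmj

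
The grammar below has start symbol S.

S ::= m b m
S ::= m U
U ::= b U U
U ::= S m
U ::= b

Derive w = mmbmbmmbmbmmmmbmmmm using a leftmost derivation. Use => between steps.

S=>mU=>mSm=>mmUm=>mmbUUm=>mmbSmUm=>mmbmbmmUm=>mmbmbmmbUUm=>mmbmbmmbSmUm=>mmbmbmmbmbmmUm=>mmbmbmmbmbmmSmm=>mmbmbmmbmbmmmUmm=>mmbmbmmbmbmmmSmmm=>mmbmbmmbmbmmmmbmmmm

S => mU   [S ::= m U]
mU => mSm   [U ::= S m]
mSm => mmUm   [S ::= m U]
mmUm => mmbUUm   [U ::= b U U]
mmbUUm => mmbSmUm   [U ::= S m]
mmbSmUm => mmbmbmmUm   [S ::= m b m]
mmbmbmmUm => mmbmbmmbUUm   [U ::= b U U]
mmbmbmmbUUm => mmbmbmmbSmUm   [U ::= S m]
mmbmbmmbSmUm => mmbmbmmbmbmmUm   [S ::= m b m]
mmbmbmmbmbmmUm => mmbmbmmbmbmmSmm   [U ::= S m]
mmbmbmmbmbmmSmm => mmbmbmmbmbmmmUmm   [S ::= m U]
mmbmbmmbmbmmmUmm => mmbmbmmbmbmmmSmmm   [U ::= S m]
mmbmbmmbmbmmmSmmm => mmbmbmmbmbmmmmbmmmm   [S ::= m b m]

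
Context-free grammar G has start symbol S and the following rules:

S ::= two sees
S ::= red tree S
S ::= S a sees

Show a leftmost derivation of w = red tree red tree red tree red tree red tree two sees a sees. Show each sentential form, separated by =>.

S => S a sees => red tree S a sees => red tree red tree S a sees => red tree red tree red tree S a sees => red tree red tree red tree red tree S a sees => red tree red tree red tree red tree red tree S a sees => red tree red tree red tree red tree red tree two sees a sees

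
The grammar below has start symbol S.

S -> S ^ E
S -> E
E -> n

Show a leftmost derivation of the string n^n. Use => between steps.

S => S^E => E^E => n^E => n^n

S => S^E   [S -> S ^ E]
S^E => E^E   [S -> E]
E^E => n^E   [E -> n]
n^E => n^n   [E -> n]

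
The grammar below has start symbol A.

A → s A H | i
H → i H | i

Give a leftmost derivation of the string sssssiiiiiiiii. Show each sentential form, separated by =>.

A => sAH => ssAHH => sssAHHH => ssssAHHHH => sssssAHHHHH => sssssiHHHHH => sssssiiHHHHH => sssssiiiHHHH => sssssiiiiHHHH => sssssiiiiiHHH => sssssiiiiiiHH => sssssiiiiiiiHH => sssssiiiiiiiiH => sssssiiiiiiiii

A => sAH   [A → s A H]
sAH => ssAHH   [A → s A H]
ssAHH => sssAHHH   [A → s A H]
sssAHHH => ssssAHHHH   [A → s A H]
ssssAHHHH => sssssAHHHHH   [A → s A H]
sssssAHHHHH => sssssiHHHHH   [A → i]
sssssiHHHHH => sssssiiHHHHH   [H → i H]
sssssiiHHHHH => sssssiiiHHHH   [H → i]
sssssiiiHHHH => sssssiiiiHHHH   [H → i H]
sssssiiiiHHHH => sssssiiiiiHHH   [H → i]
sssssiiiiiHHH => sssssiiiiiiHH   [H → i]
sssssiiiiiiHH => sssssiiiiiiiHH   [H → i H]
sssssiiiiiiiHH => sssssiiiiiiiiH   [H → i]
sssssiiiiiiiiH => sssssiiiiiiiii   [H → i]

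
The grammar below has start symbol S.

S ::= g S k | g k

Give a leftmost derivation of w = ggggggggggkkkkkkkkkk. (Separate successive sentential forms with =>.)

S => gSk   [S ::= g S k]
gSk => ggSkk   [S ::= g S k]
ggSkk => gggSkkk   [S ::= g S k]
gggSkkk => ggggSkkkk   [S ::= g S k]
ggggSkkkk => gggggSkkkkk   [S ::= g S k]
gggggSkkkkk => ggggggSkkkkkk   [S ::= g S k]
ggggggSkkkkkk => gggggggSkkkkkkk   [S ::= g S k]
gggggggSkkkkkkk => ggggggggSkkkkkkkk   [S ::= g S k]
ggggggggSkkkkkkkk => gggggggggSkkkkkkkkk   [S ::= g S k]
gggggggggSkkkkkkkkk => ggggggggggkkkkkkkkkk   [S ::= g k]

S => gSk => ggSkk => gggSkkk => ggggSkkkk => gggggSkkkkk => ggggggSkkkkkk => gggggggSkkkkkkk => ggggggggSkkkkkkkk => gggggggggSkkkkkkkkk => ggggggggggkkkkkkkkkk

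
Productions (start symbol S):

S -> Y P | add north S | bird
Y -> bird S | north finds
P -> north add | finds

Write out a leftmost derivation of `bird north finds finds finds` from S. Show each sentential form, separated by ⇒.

S ⇒ Y P   [S -> Y P]
Y P ⇒ bird S P   [Y -> bird S]
bird S P ⇒ bird Y P P   [S -> Y P]
bird Y P P ⇒ bird north finds P P   [Y -> north finds]
bird north finds P P ⇒ bird north finds finds P   [P -> finds]
bird north finds finds P ⇒ bird north finds finds finds   [P -> finds]

S ⇒ Y P ⇒ bird S P ⇒ bird Y P P ⇒ bird north finds P P ⇒ bird north finds finds P ⇒ bird north finds finds finds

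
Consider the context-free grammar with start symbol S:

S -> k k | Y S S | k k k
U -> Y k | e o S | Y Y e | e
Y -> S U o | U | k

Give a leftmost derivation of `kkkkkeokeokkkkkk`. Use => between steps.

S => YSS => SUoSS => kkUoSS => kkYYeoSS => kkSUoYeoSS => kkkkkUoYeoSS => kkkkkeoYeoSS => kkkkkeokeoSS => kkkkkeokeokkkS => kkkkkeokeokkkkkk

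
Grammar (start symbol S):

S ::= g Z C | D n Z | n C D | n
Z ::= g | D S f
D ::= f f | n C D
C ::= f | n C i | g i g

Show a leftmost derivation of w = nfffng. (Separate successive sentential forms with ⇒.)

S ⇒ DnZ   [S ::= D n Z]
DnZ ⇒ nCDnZ   [D ::= n C D]
nCDnZ ⇒ nfDnZ   [C ::= f]
nfDnZ ⇒ nfffnZ   [D ::= f f]
nfffnZ ⇒ nfffng   [Z ::= g]

S ⇒ DnZ ⇒ nCDnZ ⇒ nfDnZ ⇒ nfffnZ ⇒ nfffng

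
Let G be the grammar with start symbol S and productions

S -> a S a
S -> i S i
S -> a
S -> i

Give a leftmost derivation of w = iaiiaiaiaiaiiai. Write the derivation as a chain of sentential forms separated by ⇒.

S⇒iSi⇒iaSai⇒iaiSiai⇒iaiiSiiai⇒iaiiaSaiiai⇒iaiiaiSiaiiai⇒iaiiaiaSaiaiiai⇒iaiiaiaiaiaiiai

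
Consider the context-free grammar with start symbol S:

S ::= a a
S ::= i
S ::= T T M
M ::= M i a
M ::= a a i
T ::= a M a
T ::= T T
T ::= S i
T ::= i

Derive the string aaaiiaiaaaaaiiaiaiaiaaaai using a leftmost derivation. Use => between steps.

S => TTM => aMaTM => aMiaaTM => aMiaiaaTM => aaaiiaiaaTM => aaaiiaiaaaMaM => aaaiiaiaaaMiaaM => aaaiiaiaaaMiaiaaM => aaaiiaiaaaMiaiaiaaM => aaaiiaiaaaMiaiaiaiaaM => aaaiiaiaaaaaiiaiaiaiaaM => aaaiiaiaaaaaiiaiaiaiaaaai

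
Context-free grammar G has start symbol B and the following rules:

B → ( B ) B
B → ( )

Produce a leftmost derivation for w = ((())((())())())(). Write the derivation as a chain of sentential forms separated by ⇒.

B⇒(B)B⇒((B)B)B⇒((())B)B⇒((())(B)B)B⇒((())((B)B)B)B⇒((())((())B)B)B⇒((())((())())B)B⇒((())((())())())B⇒((())((())())())()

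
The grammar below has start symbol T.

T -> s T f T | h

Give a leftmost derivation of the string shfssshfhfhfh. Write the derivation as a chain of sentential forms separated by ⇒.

T⇒sTfT⇒shfT⇒shfsTfT⇒shfssTfTfT⇒shfsssTfTfTfT⇒shfssshfTfTfT⇒shfssshfhfTfT⇒shfssshfhfhfT⇒shfssshfhfhfh

T ⇒ sTfT   [T -> s T f T]
sTfT ⇒ shfT   [T -> h]
shfT ⇒ shfsTfT   [T -> s T f T]
shfsTfT ⇒ shfssTfTfT   [T -> s T f T]
shfssTfTfT ⇒ shfsssTfTfTfT   [T -> s T f T]
shfsssTfTfTfT ⇒ shfssshfTfTfT   [T -> h]
shfssshfTfTfT ⇒ shfssshfhfTfT   [T -> h]
shfssshfhfTfT ⇒ shfssshfhfhfT   [T -> h]
shfssshfhfhfT ⇒ shfssshfhfhfh   [T -> h]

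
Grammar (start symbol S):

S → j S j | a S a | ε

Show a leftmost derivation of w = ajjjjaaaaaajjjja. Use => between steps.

S=>aSa=>ajSja=>ajjSjja=>ajjjSjjja=>ajjjjSjjjja=>ajjjjaSajjjja=>ajjjjaaSaajjjja=>ajjjjaaaSaaajjjja=>ajjjjaaaaaajjjja

S => aSa   [S → a S a]
aSa => ajSja   [S → j S j]
ajSja => ajjSjja   [S → j S j]
ajjSjja => ajjjSjjja   [S → j S j]
ajjjSjjja => ajjjjSjjjja   [S → j S j]
ajjjjSjjjja => ajjjjaSajjjja   [S → a S a]
ajjjjaSajjjja => ajjjjaaSaajjjja   [S → a S a]
ajjjjaaSaajjjja => ajjjjaaaSaaajjjja   [S → a S a]
ajjjjaaaSaaajjjja => ajjjjaaaaaajjjja   [S → ε]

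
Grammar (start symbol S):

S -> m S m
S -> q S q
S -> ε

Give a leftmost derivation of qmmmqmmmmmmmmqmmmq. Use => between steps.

S=>qSq=>qmSmq=>qmmSmmq=>qmmmSmmmq=>qmmmqSqmmmq=>qmmmqmSmqmmmq=>qmmmqmmSmmqmmmq=>qmmmqmmmSmmmqmmmq=>qmmmqmmmmSmmmmqmmmq=>qmmmqmmmmmmmmqmmmq

S => qSq   [S -> q S q]
qSq => qmSmq   [S -> m S m]
qmSmq => qmmSmmq   [S -> m S m]
qmmSmmq => qmmmSmmmq   [S -> m S m]
qmmmSmmmq => qmmmqSqmmmq   [S -> q S q]
qmmmqSqmmmq => qmmmqmSmqmmmq   [S -> m S m]
qmmmqmSmqmmmq => qmmmqmmSmmqmmmq   [S -> m S m]
qmmmqmmSmmqmmmq => qmmmqmmmSmmmqmmmq   [S -> m S m]
qmmmqmmmSmmmqmmmq => qmmmqmmmmSmmmmqmmmq   [S -> m S m]
qmmmqmmmmSmmmmqmmmq => qmmmqmmmmmmmmqmmmq   [S -> ε]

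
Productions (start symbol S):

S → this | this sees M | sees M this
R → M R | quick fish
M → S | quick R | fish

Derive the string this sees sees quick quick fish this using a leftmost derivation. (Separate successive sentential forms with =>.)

S => this sees M => this sees S => this sees sees M this => this sees sees quick R this => this sees sees quick quick fish this

S => this sees M   [S → this sees M]
this sees M => this sees S   [M → S]
this sees S => this sees sees M this   [S → sees M this]
this sees sees M this => this sees sees quick R this   [M → quick R]
this sees sees quick R this => this sees sees quick quick fish this   [R → quick fish]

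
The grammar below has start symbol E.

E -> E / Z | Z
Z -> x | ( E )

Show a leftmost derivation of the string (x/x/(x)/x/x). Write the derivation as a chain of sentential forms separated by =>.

E => Z => (E) => (E/Z) => (E/Z/Z) => (E/Z/Z/Z) => (E/Z/Z/Z/Z) => (Z/Z/Z/Z/Z) => (x/Z/Z/Z/Z) => (x/x/Z/Z/Z) => (x/x/(E)/Z/Z) => (x/x/(Z)/Z/Z) => (x/x/(x)/Z/Z) => (x/x/(x)/x/Z) => (x/x/(x)/x/x)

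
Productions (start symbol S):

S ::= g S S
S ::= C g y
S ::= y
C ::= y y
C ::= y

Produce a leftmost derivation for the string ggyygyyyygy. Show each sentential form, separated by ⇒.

S⇒gSS⇒ggSSS⇒ggCgySS⇒ggyygySS⇒ggyygyyS⇒ggyygyyCgy⇒ggyygyyyygy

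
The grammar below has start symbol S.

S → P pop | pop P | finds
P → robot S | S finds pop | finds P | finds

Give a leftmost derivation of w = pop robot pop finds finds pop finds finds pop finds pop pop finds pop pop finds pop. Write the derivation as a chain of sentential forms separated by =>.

S => pop P => pop robot S => pop robot pop P => pop robot pop S finds pop => pop robot pop P pop finds pop => pop robot pop finds P pop finds pop => pop robot pop finds finds P pop finds pop => pop robot pop finds finds S finds pop pop finds pop => pop robot pop finds finds P pop finds pop pop finds pop => pop robot pop finds finds S finds pop pop finds pop pop finds pop => pop robot pop finds finds pop P finds pop pop finds pop pop finds pop => pop robot pop finds finds pop S finds pop finds pop pop finds pop pop finds pop => pop robot pop finds finds pop finds finds pop finds pop pop finds pop pop finds pop

S => pop P   [S → pop P]
pop P => pop robot S   [P → robot S]
pop robot S => pop robot pop P   [S → pop P]
pop robot pop P => pop robot pop S finds pop   [P → S finds pop]
pop robot pop S finds pop => pop robot pop P pop finds pop   [S → P pop]
pop robot pop P pop finds pop => pop robot pop finds P pop finds pop   [P → finds P]
pop robot pop finds P pop finds pop => pop robot pop finds finds P pop finds pop   [P → finds P]
pop robot pop finds finds P pop finds pop => pop robot pop finds finds S finds pop pop finds pop   [P → S finds pop]
pop robot pop finds finds S finds pop pop finds pop => pop robot pop finds finds P pop finds pop pop finds pop   [S → P pop]
pop robot pop finds finds P pop finds pop pop finds pop => pop robot pop finds finds S finds pop pop finds pop pop finds pop   [P → S finds pop]
pop robot pop finds finds S finds pop pop finds pop pop finds pop => pop robot pop finds finds pop P finds pop pop finds pop pop finds pop   [S → pop P]
pop robot pop finds finds pop P finds pop pop finds pop pop finds pop => pop robot pop finds finds pop S finds pop finds pop pop finds pop pop finds pop   [P → S finds pop]
pop robot pop finds finds pop S finds pop finds pop pop finds pop pop finds pop => pop robot pop finds finds pop finds finds pop finds pop pop finds pop pop finds pop   [S → finds]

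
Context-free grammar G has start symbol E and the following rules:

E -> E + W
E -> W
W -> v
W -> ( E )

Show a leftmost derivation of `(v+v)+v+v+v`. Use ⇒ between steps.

E ⇒ E+W ⇒ E+W+W ⇒ E+W+W+W ⇒ W+W+W+W ⇒ (E)+W+W+W ⇒ (E+W)+W+W+W ⇒ (W+W)+W+W+W ⇒ (v+W)+W+W+W ⇒ (v+v)+W+W+W ⇒ (v+v)+v+W+W ⇒ (v+v)+v+v+W ⇒ (v+v)+v+v+v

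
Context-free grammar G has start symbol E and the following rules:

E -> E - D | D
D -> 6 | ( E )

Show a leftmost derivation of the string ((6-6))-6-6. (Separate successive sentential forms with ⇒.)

E ⇒ E-D ⇒ E-D-D ⇒ D-D-D ⇒ (E)-D-D ⇒ (D)-D-D ⇒ ((E))-D-D ⇒ ((E-D))-D-D ⇒ ((D-D))-D-D ⇒ ((6-D))-D-D ⇒ ((6-6))-D-D ⇒ ((6-6))-6-D ⇒ ((6-6))-6-6

E ⇒ E-D   [E -> E - D]
E-D ⇒ E-D-D   [E -> E - D]
E-D-D ⇒ D-D-D   [E -> D]
D-D-D ⇒ (E)-D-D   [D -> ( E )]
(E)-D-D ⇒ (D)-D-D   [E -> D]
(D)-D-D ⇒ ((E))-D-D   [D -> ( E )]
((E))-D-D ⇒ ((E-D))-D-D   [E -> E - D]
((E-D))-D-D ⇒ ((D-D))-D-D   [E -> D]
((D-D))-D-D ⇒ ((6-D))-D-D   [D -> 6]
((6-D))-D-D ⇒ ((6-6))-D-D   [D -> 6]
((6-6))-D-D ⇒ ((6-6))-6-D   [D -> 6]
((6-6))-6-D ⇒ ((6-6))-6-6   [D -> 6]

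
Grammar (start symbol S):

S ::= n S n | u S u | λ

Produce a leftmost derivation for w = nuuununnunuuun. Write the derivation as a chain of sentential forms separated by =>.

S=>nSn=>nuSun=>nuuSuun=>nuuuSuuun=>nuuunSnuuun=>nuuunuSunuuun=>nuuununSnunuuun=>nuuununnunuuun

S => nSn   [S ::= n S n]
nSn => nuSun   [S ::= u S u]
nuSun => nuuSuun   [S ::= u S u]
nuuSuun => nuuuSuuun   [S ::= u S u]
nuuuSuuun => nuuunSnuuun   [S ::= n S n]
nuuunSnuuun => nuuunuSunuuun   [S ::= u S u]
nuuunuSunuuun => nuuununSnunuuun   [S ::= n S n]
nuuununSnunuuun => nuuununnunuuun   [S ::= λ]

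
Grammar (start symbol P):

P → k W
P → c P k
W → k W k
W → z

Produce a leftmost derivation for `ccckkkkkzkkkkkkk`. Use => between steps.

P => cPk => ccPkk => cccPkkk => ccckWkkk => ccckkWkkkk => ccckkkWkkkkk => ccckkkkWkkkkkk => ccckkkkkWkkkkkkk => ccckkkkkzkkkkkkk

P => cPk   [P → c P k]
cPk => ccPkk   [P → c P k]
ccPkk => cccPkkk   [P → c P k]
cccPkkk => ccckWkkk   [P → k W]
ccckWkkk => ccckkWkkkk   [W → k W k]
ccckkWkkkk => ccckkkWkkkkk   [W → k W k]
ccckkkWkkkkk => ccckkkkWkkkkkk   [W → k W k]
ccckkkkWkkkkkk => ccckkkkkWkkkkkkk   [W → k W k]
ccckkkkkWkkkkkkk => ccckkkkkzkkkkkkk   [W → z]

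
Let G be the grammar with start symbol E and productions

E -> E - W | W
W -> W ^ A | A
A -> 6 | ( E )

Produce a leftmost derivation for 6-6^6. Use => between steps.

E => E-W   [E -> E - W]
E-W => W-W   [E -> W]
W-W => A-W   [W -> A]
A-W => 6-W   [A -> 6]
6-W => 6-W^A   [W -> W ^ A]
6-W^A => 6-A^A   [W -> A]
6-A^A => 6-6^A   [A -> 6]
6-6^A => 6-6^6   [A -> 6]

E => E-W => W-W => A-W => 6-W => 6-W^A => 6-A^A => 6-6^A => 6-6^6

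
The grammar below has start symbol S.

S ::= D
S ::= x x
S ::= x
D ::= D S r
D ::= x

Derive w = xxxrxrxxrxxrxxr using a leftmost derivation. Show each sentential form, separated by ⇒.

S⇒D⇒DSr⇒DSrSr⇒DSrSrSr⇒DSrSrSrSr⇒DSrSrSrSrSr⇒xSrSrSrSrSr⇒xxxrSrSrSrSr⇒xxxrxrSrSrSr⇒xxxrxrxxrSrSr⇒xxxrxrxxrxxrSr⇒xxxrxrxxrxxrxxr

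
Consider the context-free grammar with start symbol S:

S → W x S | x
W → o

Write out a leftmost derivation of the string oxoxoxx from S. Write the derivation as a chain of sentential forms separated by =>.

S=>WxS=>oxS=>oxWxS=>oxoxS=>oxoxWxS=>oxoxoxS=>oxoxoxx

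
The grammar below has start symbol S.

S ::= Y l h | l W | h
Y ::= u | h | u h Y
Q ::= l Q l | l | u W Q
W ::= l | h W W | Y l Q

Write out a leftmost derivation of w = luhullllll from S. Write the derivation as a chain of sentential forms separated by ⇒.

S ⇒ lW ⇒ lYlQ ⇒ luhYlQ ⇒ luhulQ ⇒ luhullQl ⇒ luhulllQll ⇒ luhullllll

S ⇒ lW   [S ::= l W]
lW ⇒ lYlQ   [W ::= Y l Q]
lYlQ ⇒ luhYlQ   [Y ::= u h Y]
luhYlQ ⇒ luhulQ   [Y ::= u]
luhulQ ⇒ luhullQl   [Q ::= l Q l]
luhullQl ⇒ luhulllQll   [Q ::= l Q l]
luhulllQll ⇒ luhullllll   [Q ::= l]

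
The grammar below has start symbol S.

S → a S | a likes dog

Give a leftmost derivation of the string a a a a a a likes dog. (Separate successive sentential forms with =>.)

S => a S   [S → a S]
a S => a a S   [S → a S]
a a S => a a a S   [S → a S]
a a a S => a a a a S   [S → a S]
a a a a S => a a a a a S   [S → a S]
a a a a a S => a a a a a a likes dog   [S → a likes dog]

S => a S => a a S => a a a S => a a a a S => a a a a a S => a a a a a a likes dog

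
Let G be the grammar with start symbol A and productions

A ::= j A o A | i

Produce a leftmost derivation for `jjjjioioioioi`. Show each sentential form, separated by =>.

A=>jAoA=>jjAoAoA=>jjjAoAoAoA=>jjjjAoAoAoAoA=>jjjjioAoAoAoA=>jjjjioioAoAoA=>jjjjioioioAoA=>jjjjioioioioA=>jjjjioioioioi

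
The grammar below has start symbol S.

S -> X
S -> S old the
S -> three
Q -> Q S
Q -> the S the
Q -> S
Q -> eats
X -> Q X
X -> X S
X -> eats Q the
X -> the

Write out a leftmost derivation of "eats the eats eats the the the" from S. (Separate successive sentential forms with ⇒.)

S ⇒ X ⇒ eats Q the ⇒ eats the S the the ⇒ eats the X the the ⇒ eats the eats Q the the the ⇒ eats the eats eats the the the

S ⇒ X   [S -> X]
X ⇒ eats Q the   [X -> eats Q the]
eats Q the ⇒ eats the S the the   [Q -> the S the]
eats the S the the ⇒ eats the X the the   [S -> X]
eats the X the the ⇒ eats the eats Q the the the   [X -> eats Q the]
eats the eats Q the the the ⇒ eats the eats eats the the the   [Q -> eats]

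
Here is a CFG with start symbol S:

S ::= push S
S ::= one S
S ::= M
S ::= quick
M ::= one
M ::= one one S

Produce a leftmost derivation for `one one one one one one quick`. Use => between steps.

S => M => one one S => one one M => one one one one S => one one one one M => one one one one one one S => one one one one one one quick

S => M   [S ::= M]
M => one one S   [M ::= one one S]
one one S => one one M   [S ::= M]
one one M => one one one one S   [M ::= one one S]
one one one one S => one one one one M   [S ::= M]
one one one one M => one one one one one one S   [M ::= one one S]
one one one one one one S => one one one one one one quick   [S ::= quick]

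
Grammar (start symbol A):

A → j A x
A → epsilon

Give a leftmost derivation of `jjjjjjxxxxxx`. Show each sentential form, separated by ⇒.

A ⇒ jAx ⇒ jjAxx ⇒ jjjAxxx ⇒ jjjjAxxxx ⇒ jjjjjAxxxxx ⇒ jjjjjjAxxxxxx ⇒ jjjjjjxxxxxx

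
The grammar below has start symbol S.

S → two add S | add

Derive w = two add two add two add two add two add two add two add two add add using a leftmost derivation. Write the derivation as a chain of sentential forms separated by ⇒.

S ⇒ two add S ⇒ two add two add S ⇒ two add two add two add S ⇒ two add two add two add two add S ⇒ two add two add two add two add two add S ⇒ two add two add two add two add two add two add S ⇒ two add two add two add two add two add two add two add S ⇒ two add two add two add two add two add two add two add two add S ⇒ two add two add two add two add two add two add two add two add add

S ⇒ two add S   [S → two add S]
two add S ⇒ two add two add S   [S → two add S]
two add two add S ⇒ two add two add two add S   [S → two add S]
two add two add two add S ⇒ two add two add two add two add S   [S → two add S]
two add two add two add two add S ⇒ two add two add two add two add two add S   [S → two add S]
two add two add two add two add two add S ⇒ two add two add two add two add two add two add S   [S → two add S]
two add two add two add two add two add two add S ⇒ two add two add two add two add two add two add two add S   [S → two add S]
two add two add two add two add two add two add two add S ⇒ two add two add two add two add two add two add two add two add S   [S → two add S]
two add two add two add two add two add two add two add two add S ⇒ two add two add two add two add two add two add two add two add add   [S → add]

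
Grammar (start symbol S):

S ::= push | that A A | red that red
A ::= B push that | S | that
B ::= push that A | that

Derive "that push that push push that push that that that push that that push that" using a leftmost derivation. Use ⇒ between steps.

S ⇒ that A A ⇒ that B push that A ⇒ that push that A push that A ⇒ that push that S push that A ⇒ that push that push push that A ⇒ that push that push push that B push that ⇒ that push that push push that push that A push that ⇒ that push that push push that push that S push that ⇒ that push that push push that push that that A A push that ⇒ that push that push push that push that that B push that A push that ⇒ that push that push push that push that that that push that A push that ⇒ that push that push push that push that that that push that that push that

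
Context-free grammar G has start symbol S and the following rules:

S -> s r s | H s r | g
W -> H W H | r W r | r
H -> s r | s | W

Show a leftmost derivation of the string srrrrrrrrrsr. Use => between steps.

S => Hsr => Wsr => HWHsr => srWHsr => srrHsr => srrWsr => srrrWrsr => srrrrWrrsr => srrrrrWrrrsr => srrrrrrrrrsr

S => Hsr   [S -> H s r]
Hsr => Wsr   [H -> W]
Wsr => HWHsr   [W -> H W H]
HWHsr => srWHsr   [H -> s r]
srWHsr => srrHsr   [W -> r]
srrHsr => srrWsr   [H -> W]
srrWsr => srrrWrsr   [W -> r W r]
srrrWrsr => srrrrWrrsr   [W -> r W r]
srrrrWrrsr => srrrrrWrrrsr   [W -> r W r]
srrrrrWrrrsr => srrrrrrrrrsr   [W -> r]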